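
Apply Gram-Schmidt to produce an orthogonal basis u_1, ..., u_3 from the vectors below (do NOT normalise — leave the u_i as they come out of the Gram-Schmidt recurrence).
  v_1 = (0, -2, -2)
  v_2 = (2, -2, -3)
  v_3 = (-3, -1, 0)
Orthogonal basis:
  u_1 = (0, -2, -2)
  u_2 = (2, 1/2, -1/2)
  u_3 = (-1/9, 2/9, -2/9)

Apply the Gram-Schmidt recurrence
  u_1 = v_1
  u_i = v_i − Σ_{j<i} ((v_i · u_j) / (u_j · u_j)) · u_j.

Step by step this gives:
  u_1 = (0, -2, -2)
  u_2 = (2, 1/2, -1/2)
  u_3 = (-1/9, 2/9, -2/9)

Orthogonality check:
  u_2 · u_1 = 0 (should be 0)
  u_3 · u_1 = 0 (should be 0)
  u_3 · u_2 = 0 (should be 0)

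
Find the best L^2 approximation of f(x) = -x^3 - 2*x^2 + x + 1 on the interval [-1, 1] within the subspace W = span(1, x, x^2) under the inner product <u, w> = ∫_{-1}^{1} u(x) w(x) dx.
g(x) = -2*x^2 + 2*x/5 + 1

The best approximation g ∈ W is the orthogonal projection of f onto W. Writing g = a_0 + a_1 x + a_2 x^2, the coefficients solve the normal equations G · a = b where
  G_{ij} = <φ_i, φ_j> and b_i = <f, φ_i>, with φ_0 = 1, φ_1 = x, φ_2 = x^2.
G =
  [2, 0, 2/3]
  [0, 2/3, 0]
  [2/3, 0, 2/5],
b = (2/3, 4/15, -2/15).
Solving gives a_0 = 1, a_1 = 2/5, a_2 = -2, so
  g(x) = -2*x^2 + 2*x/5 + 1.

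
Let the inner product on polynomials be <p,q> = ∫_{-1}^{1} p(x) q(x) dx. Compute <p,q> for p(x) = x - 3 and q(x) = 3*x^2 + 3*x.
<p,q> = -4

Expand the product: p(x)·q(x) = 3*x^3 - 6*x^2 - 9*x.
∫_{-1}^{1} of each monomial x^k gives [2/(k+1) if k even, 0 if k odd]. Integrating term-by-term (or equivalently evaluating the antiderivative F(x) = 3*x^4/4 - 2*x^3 - 9*x^2/2 at the endpoints):
  F(1) − F(−1) = -23/4 − (-7/4) = -4.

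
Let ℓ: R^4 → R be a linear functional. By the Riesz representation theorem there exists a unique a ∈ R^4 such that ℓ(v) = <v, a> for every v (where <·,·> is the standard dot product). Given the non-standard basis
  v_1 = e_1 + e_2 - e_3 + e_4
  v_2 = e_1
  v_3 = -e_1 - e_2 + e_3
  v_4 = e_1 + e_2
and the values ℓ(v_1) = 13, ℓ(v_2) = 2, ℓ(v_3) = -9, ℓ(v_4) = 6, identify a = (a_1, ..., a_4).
a = (2, 4, -3, 4)

Write a = (a_1, ..., a_4) in the standard basis. For each basis vector v_i, ℓ(v_i) = <v_i, a> is a linear equation in the a_j's. Collect the n equations into a matrix system V a = ℓ, where row i of V is v_i (expressed in the standard basis). Since V is invertible (lower-triangular with 1s on the diagonal, up to permutation), solve by back-substitution:
  V =
[[1, 1, -1, 1],
 [1, 0, 0, 0],
 [-1, -1, 1, 0],
 [1, 1, 0, 0]]
  V a = (13, 2, -9, 6)
Solving gives a = (2, 4, -3, 4).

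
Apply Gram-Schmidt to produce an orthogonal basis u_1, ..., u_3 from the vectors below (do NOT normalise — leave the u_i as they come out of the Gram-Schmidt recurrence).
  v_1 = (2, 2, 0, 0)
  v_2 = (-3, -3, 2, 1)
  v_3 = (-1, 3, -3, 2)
Orthogonal basis:
  u_1 = (2, 2, 0, 0)
  u_2 = (0, 0, 2, 1)
  u_3 = (-2, 2, -7/5, 14/5)

Apply the Gram-Schmidt recurrence
  u_1 = v_1
  u_i = v_i − Σ_{j<i} ((v_i · u_j) / (u_j · u_j)) · u_j.

Step by step this gives:
  u_1 = (2, 2, 0, 0)
  u_2 = (0, 0, 2, 1)
  u_3 = (-2, 2, -7/5, 14/5)

Orthogonality check:
  u_2 · u_1 = 0 (should be 0)
  u_3 · u_1 = 0 (should be 0)
  u_3 · u_2 = 0 (should be 0)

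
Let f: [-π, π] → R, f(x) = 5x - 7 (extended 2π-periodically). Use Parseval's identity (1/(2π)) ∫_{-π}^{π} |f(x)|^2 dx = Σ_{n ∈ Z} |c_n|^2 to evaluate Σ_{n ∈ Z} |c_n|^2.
Σ |c_n|^2 = 25π^2/3 + 49

Expand and integrate term by term over [-π, π]:
  ∫ (5x)^2 dx = 25·(2π^3/3); ∫ 2·5·(-7)·x dx = 0 (odd integrand); ∫ (-7)^2 dx = 49·2π.
So (1/(2π)) ∫_{-π}^{π} (5x - 7)^2 dx = 25π^2/3 + 49 = 25π^2/3 + 49.
Parseval ⇒ Σ |c_n|^2 = 25π^2/3 + 49.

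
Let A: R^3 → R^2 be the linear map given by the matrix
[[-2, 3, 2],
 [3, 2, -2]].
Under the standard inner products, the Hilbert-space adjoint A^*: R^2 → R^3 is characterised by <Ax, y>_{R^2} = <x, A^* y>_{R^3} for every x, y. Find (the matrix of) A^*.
A^* = A^T =
[[-2, 3],
 [3, 2],
 [2, -2]]

For real matrices with standard dot products, the defining identity <Ax, y> = <x, A^* y> gives (Ax)^T y = x^T (A^*) y, i.e. x^T A^T y = x^T (A^*) y. Since this holds for all x, y, we must have A^* = A^T. Therefore
A^* =
[[-2, 3],
 [3, 2],
 [2, -2]].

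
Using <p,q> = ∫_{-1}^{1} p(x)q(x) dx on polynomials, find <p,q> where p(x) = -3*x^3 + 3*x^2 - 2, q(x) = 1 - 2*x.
<p,q> = 2/5

Expand the product: p(x)·q(x) = 6*x^4 - 9*x^3 + 3*x^2 + 4*x - 2.
∫_{-1}^{1} of each monomial x^k gives [2/(k+1) if k even, 0 if k odd]. Integrating term-by-term (or equivalently evaluating the antiderivative F(x) = 6*x^5/5 - 9*x^4/4 + x^3 + 2*x^2 - 2*x at the endpoints):
  F(1) − F(−1) = -1/20 − (-9/20) = 2/5.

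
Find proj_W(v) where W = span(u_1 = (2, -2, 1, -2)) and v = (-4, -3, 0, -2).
proj_W(v) = (4/13, -4/13, 2/13, -4/13)

Set up U = [u_1 | ... | u_1] ∈ R^(4×1). The projector onto W = col(U) is P = U (U^T U)^(-1) U^T.
Compute U^T U =
  [13],
and U^T v = (2).
Solve U^T U · c = U^T v for the coefficients: c = (2/13). The projection is proj_W(v) = U c.
Check: (v - proj_W(v)) · u_1 = 0  (should be 0).
Result: proj_W(v) = (4/13, -4/13, 2/13, -4/13).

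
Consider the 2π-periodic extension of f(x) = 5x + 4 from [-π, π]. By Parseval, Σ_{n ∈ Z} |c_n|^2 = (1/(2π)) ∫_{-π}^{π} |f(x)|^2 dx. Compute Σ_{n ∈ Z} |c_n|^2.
Σ |c_n|^2 = 25π^2/3 + 16

Expand and integrate term by term over [-π, π]:
  ∫ (5x)^2 dx = 25·(2π^3/3); ∫ 2·5·(4)·x dx = 0 (odd integrand); ∫ 4^2 dx = 16·2π.
So (1/(2π)) ∫_{-π}^{π} (5x + 4)^2 dx = 25π^2/3 + 16 = 25π^2/3 + 16.
Parseval ⇒ Σ |c_n|^2 = 25π^2/3 + 16.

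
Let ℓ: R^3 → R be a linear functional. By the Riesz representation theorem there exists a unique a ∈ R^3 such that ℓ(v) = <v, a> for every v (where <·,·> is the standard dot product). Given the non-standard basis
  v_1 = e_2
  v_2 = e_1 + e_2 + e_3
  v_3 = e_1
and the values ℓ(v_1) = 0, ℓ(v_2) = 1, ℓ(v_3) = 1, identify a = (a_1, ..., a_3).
a = (1, 0, 0)

Write a = (a_1, ..., a_3) in the standard basis. For each basis vector v_i, ℓ(v_i) = <v_i, a> is a linear equation in the a_j's. Collect the n equations into a matrix system V a = ℓ, where row i of V is v_i (expressed in the standard basis). Since V is invertible (lower-triangular with 1s on the diagonal, up to permutation), solve by back-substitution:
  V =
[[0, 1, 0],
 [1, 1, 1],
 [1, 0, 0]]
  V a = (0, 1, 1)
Solving gives a = (1, 0, 0).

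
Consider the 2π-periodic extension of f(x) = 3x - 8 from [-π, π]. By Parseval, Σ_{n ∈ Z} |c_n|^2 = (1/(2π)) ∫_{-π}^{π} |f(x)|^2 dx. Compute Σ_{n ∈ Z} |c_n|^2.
Σ |c_n|^2 = 3π^2 + 64

Expand and integrate term by term over [-π, π]:
  ∫ (3x)^2 dx = 9·(2π^3/3); ∫ 2·3·(-8)·x dx = 0 (odd integrand); ∫ (-8)^2 dx = 64·2π.
So (1/(2π)) ∫_{-π}^{π} (3x - 8)^2 dx = 9π^2/3 + 64 = 3π^2 + 64.
Parseval ⇒ Σ |c_n|^2 = 3π^2 + 64.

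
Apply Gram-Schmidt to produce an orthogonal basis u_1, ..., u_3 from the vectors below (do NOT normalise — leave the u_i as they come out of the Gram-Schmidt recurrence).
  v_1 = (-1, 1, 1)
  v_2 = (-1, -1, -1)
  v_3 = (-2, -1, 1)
Orthogonal basis:
  u_1 = (-1, 1, 1)
  u_2 = (-4/3, -2/3, -2/3)
  u_3 = (0, -1, 1)

Apply the Gram-Schmidt recurrence
  u_1 = v_1
  u_i = v_i − Σ_{j<i} ((v_i · u_j) / (u_j · u_j)) · u_j.

Step by step this gives:
  u_1 = (-1, 1, 1)
  u_2 = (-4/3, -2/3, -2/3)
  u_3 = (0, -1, 1)

Orthogonality check:
  u_2 · u_1 = 0 (should be 0)
  u_3 · u_1 = 0 (should be 0)
  u_3 · u_2 = 0 (should be 0)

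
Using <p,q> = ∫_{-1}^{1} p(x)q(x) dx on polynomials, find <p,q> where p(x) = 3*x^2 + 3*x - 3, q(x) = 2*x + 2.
<p,q> = -4

Expand the product: p(x)·q(x) = 6*x^3 + 12*x^2 - 6.
∫_{-1}^{1} of each monomial x^k gives [2/(k+1) if k even, 0 if k odd]. Integrating term-by-term (or equivalently evaluating the antiderivative F(x) = 3*x^4/2 + 4*x^3 - 6*x at the endpoints):
  F(1) − F(−1) = -1/2 − (7/2) = -4.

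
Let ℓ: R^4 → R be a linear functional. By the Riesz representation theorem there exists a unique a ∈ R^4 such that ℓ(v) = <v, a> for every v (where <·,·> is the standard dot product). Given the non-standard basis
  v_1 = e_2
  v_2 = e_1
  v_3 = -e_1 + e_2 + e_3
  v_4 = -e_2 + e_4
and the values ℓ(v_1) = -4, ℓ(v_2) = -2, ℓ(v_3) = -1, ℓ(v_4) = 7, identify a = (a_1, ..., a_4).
a = (-2, -4, 1, 3)

Write a = (a_1, ..., a_4) in the standard basis. For each basis vector v_i, ℓ(v_i) = <v_i, a> is a linear equation in the a_j's. Collect the n equations into a matrix system V a = ℓ, where row i of V is v_i (expressed in the standard basis). Since V is invertible (lower-triangular with 1s on the diagonal, up to permutation), solve by back-substitution:
  V =
[[0, 1, 0, 0],
 [1, 0, 0, 0],
 [-1, 1, 1, 0],
 [0, -1, 0, 1]]
  V a = (-4, -2, -1, 7)
Solving gives a = (-2, -4, 1, 3).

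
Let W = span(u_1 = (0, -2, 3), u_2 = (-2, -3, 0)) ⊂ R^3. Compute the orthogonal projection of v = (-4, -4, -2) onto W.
proj_W(v) = (-496/133, -556/133, -282/133)

Set up U = [u_1 | ... | u_2] ∈ R^(3×2). The projector onto W = col(U) is P = U (U^T U)^(-1) U^T.
Compute U^T U =
  [13, 6]
  [6, 13],
and U^T v = (2, 20).
Solve U^T U · c = U^T v for the coefficients: c = (-94/133, 248/133). The projection is proj_W(v) = U c.
Check: (v - proj_W(v)) · u_1 = 0  (should be 0).
Check: (v - proj_W(v)) · u_2 = 0  (should be 0).
Result: proj_W(v) = (-496/133, -556/133, -282/133).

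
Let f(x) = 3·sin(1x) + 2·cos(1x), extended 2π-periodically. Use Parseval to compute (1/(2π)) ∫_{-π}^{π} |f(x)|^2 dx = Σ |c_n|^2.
Σ |c_n|^2 = 13/2

Expand |f|^2 and use orthogonality of {sin(nx), cos(mx)} on [-π, π]:
  ∫_{-π}^{π} sin(nx)^2 dx = π, ∫ cos(mx)^2 dx = π, and cross terms integrate to 0.
So ∫_{-π}^{π} f(x)^2 dx = 3^2 · π + 2^2 · π = (9 + 4)π.
Divide by 2π: (9 + 4)/2 = 13/2.
By Parseval, this equals Σ |c_n|^2.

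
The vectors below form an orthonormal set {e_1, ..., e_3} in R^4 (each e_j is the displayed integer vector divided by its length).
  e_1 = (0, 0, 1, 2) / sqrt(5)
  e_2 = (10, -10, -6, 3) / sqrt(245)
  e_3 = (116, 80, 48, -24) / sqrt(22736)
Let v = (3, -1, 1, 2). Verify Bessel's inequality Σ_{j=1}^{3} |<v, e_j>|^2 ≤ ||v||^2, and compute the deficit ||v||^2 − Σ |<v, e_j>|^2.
Σ |<v, e_j>|^2 = 426/29; ||v||^2 = 15; deficit = 9/29

Write each e_j = u_j / sqrt(<u_j, u_j>) where u_j is the displayed integer vector. Then <v, e_j> = <v, u_j> / sqrt(<u_j, u_j>), so |<v, e_j>|^2 = <v, u_j>^2 / <u_j, u_j>.
Coefficients: <v, e_1> = 5/sqrt(5), <v, e_2> = 40/sqrt(245), <v, e_3> = 268/sqrt(22736).
Square and sum: Σ |<v, e_j>|^2 = 426/29.
Compute ||v||^2 = v·v = 15.
Deficit = 15 − 426/29 = 9/29 ≥ 0, confirming Bessel's inequality. (The deficit equals ||v − Σ <v,e_j> e_j||^2, the squared distance from v to span{e_j}.)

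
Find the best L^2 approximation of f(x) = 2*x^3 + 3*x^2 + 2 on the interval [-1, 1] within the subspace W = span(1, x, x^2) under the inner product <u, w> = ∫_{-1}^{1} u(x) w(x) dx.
g(x) = 3*x^2 + 6*x/5 + 2

The best approximation g ∈ W is the orthogonal projection of f onto W. Writing g = a_0 + a_1 x + a_2 x^2, the coefficients solve the normal equations G · a = b where
  G_{ij} = <φ_i, φ_j> and b_i = <f, φ_i>, with φ_0 = 1, φ_1 = x, φ_2 = x^2.
G =
  [2, 0, 2/3]
  [0, 2/3, 0]
  [2/3, 0, 2/5],
b = (6, 4/5, 38/15).
Solving gives a_0 = 2, a_1 = 6/5, a_2 = 3, so
  g(x) = 3*x^2 + 6*x/5 + 2.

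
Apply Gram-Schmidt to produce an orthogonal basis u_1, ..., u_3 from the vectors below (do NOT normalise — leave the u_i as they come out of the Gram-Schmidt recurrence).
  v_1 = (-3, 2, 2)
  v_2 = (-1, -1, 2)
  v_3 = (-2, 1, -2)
Orthogonal basis:
  u_1 = (-3, 2, 2)
  u_2 = (-2/17, -27/17, 24/17)
  u_3 = (-108/77, -72/77, -90/77)

Apply the Gram-Schmidt recurrence
  u_1 = v_1
  u_i = v_i − Σ_{j<i} ((v_i · u_j) / (u_j · u_j)) · u_j.

Step by step this gives:
  u_1 = (-3, 2, 2)
  u_2 = (-2/17, -27/17, 24/17)
  u_3 = (-108/77, -72/77, -90/77)

Orthogonality check:
  u_2 · u_1 = 0 (should be 0)
  u_3 · u_1 = 0 (should be 0)
  u_3 · u_2 = 0 (should be 0)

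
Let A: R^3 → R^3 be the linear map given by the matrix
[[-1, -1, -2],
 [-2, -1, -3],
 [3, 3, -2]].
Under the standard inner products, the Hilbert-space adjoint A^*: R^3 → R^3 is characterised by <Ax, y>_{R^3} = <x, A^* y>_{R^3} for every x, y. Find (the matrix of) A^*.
A^* = A^T =
[[-1, -2, 3],
 [-1, -1, 3],
 [-2, -3, -2]]

For real matrices with standard dot products, the defining identity <Ax, y> = <x, A^* y> gives (Ax)^T y = x^T (A^*) y, i.e. x^T A^T y = x^T (A^*) y. Since this holds for all x, y, we must have A^* = A^T. Therefore
A^* =
[[-1, -2, 3],
 [-1, -1, 3],
 [-2, -3, -2]].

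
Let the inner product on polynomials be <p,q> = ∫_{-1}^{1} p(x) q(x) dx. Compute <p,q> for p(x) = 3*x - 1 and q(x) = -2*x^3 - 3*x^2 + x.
<p,q> = 8/5

Expand the product: p(x)·q(x) = -6*x^4 - 7*x^3 + 6*x^2 - x.
∫_{-1}^{1} of each monomial x^k gives [2/(k+1) if k even, 0 if k odd]. Integrating term-by-term (or equivalently evaluating the antiderivative F(x) = -6*x^5/5 - 7*x^4/4 + 2*x^3 - x^2/2 at the endpoints):
  F(1) − F(−1) = -29/20 − (-61/20) = 8/5.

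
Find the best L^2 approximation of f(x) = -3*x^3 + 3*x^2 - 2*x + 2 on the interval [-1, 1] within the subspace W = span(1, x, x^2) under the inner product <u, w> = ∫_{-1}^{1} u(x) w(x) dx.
g(x) = 3*x^2 - 19*x/5 + 2

The best approximation g ∈ W is the orthogonal projection of f onto W. Writing g = a_0 + a_1 x + a_2 x^2, the coefficients solve the normal equations G · a = b where
  G_{ij} = <φ_i, φ_j> and b_i = <f, φ_i>, with φ_0 = 1, φ_1 = x, φ_2 = x^2.
G =
  [2, 0, 2/3]
  [0, 2/3, 0]
  [2/3, 0, 2/5],
b = (6, -38/15, 38/15).
Solving gives a_0 = 2, a_1 = -19/5, a_2 = 3, so
  g(x) = 3*x^2 - 19*x/5 + 2.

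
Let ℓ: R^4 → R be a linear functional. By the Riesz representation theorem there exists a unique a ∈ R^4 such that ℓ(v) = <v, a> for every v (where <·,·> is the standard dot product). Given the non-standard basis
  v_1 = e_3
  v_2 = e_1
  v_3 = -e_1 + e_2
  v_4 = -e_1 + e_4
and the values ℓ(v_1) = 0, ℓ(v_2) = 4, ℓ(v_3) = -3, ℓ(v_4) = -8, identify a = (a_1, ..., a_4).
a = (4, 1, 0, -4)

Write a = (a_1, ..., a_4) in the standard basis. For each basis vector v_i, ℓ(v_i) = <v_i, a> is a linear equation in the a_j's. Collect the n equations into a matrix system V a = ℓ, where row i of V is v_i (expressed in the standard basis). Since V is invertible (lower-triangular with 1s on the diagonal, up to permutation), solve by back-substitution:
  V =
[[0, 0, 1, 0],
 [1, 0, 0, 0],
 [-1, 1, 0, 0],
 [-1, 0, 0, 1]]
  V a = (0, 4, -3, -8)
Solving gives a = (4, 1, 0, -4).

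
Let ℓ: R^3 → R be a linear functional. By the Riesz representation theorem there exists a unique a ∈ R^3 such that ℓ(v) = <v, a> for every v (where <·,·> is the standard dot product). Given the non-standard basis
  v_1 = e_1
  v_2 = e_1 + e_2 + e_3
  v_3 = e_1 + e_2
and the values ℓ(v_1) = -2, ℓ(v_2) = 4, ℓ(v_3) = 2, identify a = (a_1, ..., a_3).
a = (-2, 4, 2)

Write a = (a_1, ..., a_3) in the standard basis. For each basis vector v_i, ℓ(v_i) = <v_i, a> is a linear equation in the a_j's. Collect the n equations into a matrix system V a = ℓ, where row i of V is v_i (expressed in the standard basis). Since V is invertible (lower-triangular with 1s on the diagonal, up to permutation), solve by back-substitution:
  V =
[[1, 0, 0],
 [1, 1, 1],
 [1, 1, 0]]
  V a = (-2, 4, 2)
Solving gives a = (-2, 4, 2).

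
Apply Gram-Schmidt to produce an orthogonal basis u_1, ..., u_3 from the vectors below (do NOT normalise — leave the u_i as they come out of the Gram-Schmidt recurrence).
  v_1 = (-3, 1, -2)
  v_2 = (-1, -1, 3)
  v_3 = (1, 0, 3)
Orthogonal basis:
  u_1 = (-3, 1, -2)
  u_2 = (-13/7, -5/7, 17/7)
  u_3 = (13/138, 143/138, 26/69)

Apply the Gram-Schmidt recurrence
  u_1 = v_1
  u_i = v_i − Σ_{j<i} ((v_i · u_j) / (u_j · u_j)) · u_j.

Step by step this gives:
  u_1 = (-3, 1, -2)
  u_2 = (-13/7, -5/7, 17/7)
  u_3 = (13/138, 143/138, 26/69)

Orthogonality check:
  u_2 · u_1 = 0 (should be 0)
  u_3 · u_1 = 0 (should be 0)
  u_3 · u_2 = 0 (should be 0)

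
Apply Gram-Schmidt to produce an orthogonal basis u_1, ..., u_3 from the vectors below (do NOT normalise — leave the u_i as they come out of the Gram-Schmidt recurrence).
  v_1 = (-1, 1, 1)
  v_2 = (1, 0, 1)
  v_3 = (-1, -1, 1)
Orthogonal basis:
  u_1 = (-1, 1, 1)
  u_2 = (1, 0, 1)
  u_3 = (-2/3, -4/3, 2/3)

Apply the Gram-Schmidt recurrence
  u_1 = v_1
  u_i = v_i − Σ_{j<i} ((v_i · u_j) / (u_j · u_j)) · u_j.

Step by step this gives:
  u_1 = (-1, 1, 1)
  u_2 = (1, 0, 1)
  u_3 = (-2/3, -4/3, 2/3)

Orthogonality check:
  u_2 · u_1 = 0 (should be 0)
  u_3 · u_1 = 0 (should be 0)
  u_3 · u_2 = 0 (should be 0)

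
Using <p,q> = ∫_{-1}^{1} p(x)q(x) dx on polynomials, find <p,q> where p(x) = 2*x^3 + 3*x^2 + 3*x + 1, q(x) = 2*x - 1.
<p,q> = 8/5

Expand the product: p(x)·q(x) = 4*x^4 + 4*x^3 + 3*x^2 - x - 1.
∫_{-1}^{1} of each monomial x^k gives [2/(k+1) if k even, 0 if k odd]. Integrating term-by-term (or equivalently evaluating the antiderivative F(x) = 4*x^5/5 + x^4 + x^3 - x^2/2 - x at the endpoints):
  F(1) − F(−1) = 13/10 − (-3/10) = 8/5.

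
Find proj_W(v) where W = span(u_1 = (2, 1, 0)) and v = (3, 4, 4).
proj_W(v) = (4, 2, 0)

Set up U = [u_1 | ... | u_1] ∈ R^(3×1). The projector onto W = col(U) is P = U (U^T U)^(-1) U^T.
Compute U^T U =
  [5],
and U^T v = (10).
Solve U^T U · c = U^T v for the coefficients: c = (2). The projection is proj_W(v) = U c.
Check: (v - proj_W(v)) · u_1 = 0  (should be 0).
Result: proj_W(v) = (4, 2, 0).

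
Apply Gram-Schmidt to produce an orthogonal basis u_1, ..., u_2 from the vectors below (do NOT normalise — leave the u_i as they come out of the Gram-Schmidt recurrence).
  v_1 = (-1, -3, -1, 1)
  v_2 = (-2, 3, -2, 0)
Orthogonal basis:
  u_1 = (-1, -3, -1, 1)
  u_2 = (-29/12, 7/4, -29/12, 5/12)

Apply the Gram-Schmidt recurrence
  u_1 = v_1
  u_i = v_i − Σ_{j<i} ((v_i · u_j) / (u_j · u_j)) · u_j.

Step by step this gives:
  u_1 = (-1, -3, -1, 1)
  u_2 = (-29/12, 7/4, -29/12, 5/12)

Orthogonality check:
  u_2 · u_1 = 0 (should be 0)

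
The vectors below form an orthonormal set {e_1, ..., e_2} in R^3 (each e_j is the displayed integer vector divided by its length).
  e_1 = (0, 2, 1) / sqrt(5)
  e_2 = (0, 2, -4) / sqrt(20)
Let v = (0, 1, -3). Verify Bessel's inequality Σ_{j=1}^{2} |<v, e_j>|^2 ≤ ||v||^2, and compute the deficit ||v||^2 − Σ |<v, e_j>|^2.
Σ |<v, e_j>|^2 = 10; ||v||^2 = 10; deficit = 0

Write each e_j = u_j / sqrt(<u_j, u_j>) where u_j is the displayed integer vector. Then <v, e_j> = <v, u_j> / sqrt(<u_j, u_j>), so |<v, e_j>|^2 = <v, u_j>^2 / <u_j, u_j>.
Coefficients: <v, e_1> = -1/sqrt(5), <v, e_2> = 14/sqrt(20).
Square and sum: Σ |<v, e_j>|^2 = 10.
Compute ||v||^2 = v·v = 10.
Deficit = 10 − 10 = 0 ≥ 0, confirming Bessel's inequality. (The deficit equals ||v − Σ <v,e_j> e_j||^2, the squared distance from v to span{e_j}.)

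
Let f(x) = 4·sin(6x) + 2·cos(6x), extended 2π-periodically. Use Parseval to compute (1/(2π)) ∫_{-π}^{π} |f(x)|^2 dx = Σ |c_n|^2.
Σ |c_n|^2 = 10

Expand |f|^2 and use orthogonality of {sin(nx), cos(mx)} on [-π, π]:
  ∫_{-π}^{π} sin(nx)^2 dx = π, ∫ cos(mx)^2 dx = π, and cross terms integrate to 0.
So ∫_{-π}^{π} f(x)^2 dx = 4^2 · π + 2^2 · π = (16 + 4)π.
Divide by 2π: (16 + 4)/2 = 10.
By Parseval, this equals Σ |c_n|^2.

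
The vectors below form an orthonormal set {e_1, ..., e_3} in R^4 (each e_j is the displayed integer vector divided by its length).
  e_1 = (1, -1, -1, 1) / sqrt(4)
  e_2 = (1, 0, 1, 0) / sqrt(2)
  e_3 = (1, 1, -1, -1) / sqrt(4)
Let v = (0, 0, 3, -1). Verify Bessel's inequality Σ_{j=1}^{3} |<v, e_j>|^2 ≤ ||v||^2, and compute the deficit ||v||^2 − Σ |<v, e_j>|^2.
Σ |<v, e_j>|^2 = 19/2; ||v||^2 = 10; deficit = 1/2

Write each e_j = u_j / sqrt(<u_j, u_j>) where u_j is the displayed integer vector. Then <v, e_j> = <v, u_j> / sqrt(<u_j, u_j>), so |<v, e_j>|^2 = <v, u_j>^2 / <u_j, u_j>.
Coefficients: <v, e_1> = -4/sqrt(4), <v, e_2> = 3/sqrt(2), <v, e_3> = -2/sqrt(4).
Square and sum: Σ |<v, e_j>|^2 = 19/2.
Compute ||v||^2 = v·v = 10.
Deficit = 10 − 19/2 = 1/2 ≥ 0, confirming Bessel's inequality. (The deficit equals ||v − Σ <v,e_j> e_j||^2, the squared distance from v to span{e_j}.)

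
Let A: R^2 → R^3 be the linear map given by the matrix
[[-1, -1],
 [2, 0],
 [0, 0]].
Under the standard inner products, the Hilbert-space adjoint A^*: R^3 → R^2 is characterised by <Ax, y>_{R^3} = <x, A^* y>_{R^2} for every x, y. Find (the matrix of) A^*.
A^* = A^T =
[[-1, 2, 0],
 [-1, 0, 0]]

For real matrices with standard dot products, the defining identity <Ax, y> = <x, A^* y> gives (Ax)^T y = x^T (A^*) y, i.e. x^T A^T y = x^T (A^*) y. Since this holds for all x, y, we must have A^* = A^T. Therefore
A^* =
[[-1, 2, 0],
 [-1, 0, 0]].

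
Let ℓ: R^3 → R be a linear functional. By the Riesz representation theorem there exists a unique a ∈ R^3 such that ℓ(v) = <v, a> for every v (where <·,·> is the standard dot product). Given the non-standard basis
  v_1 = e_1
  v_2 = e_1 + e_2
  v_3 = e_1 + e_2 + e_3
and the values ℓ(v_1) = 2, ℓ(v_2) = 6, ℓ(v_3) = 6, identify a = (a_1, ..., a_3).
a = (2, 4, 0)

Write a = (a_1, ..., a_3) in the standard basis. For each basis vector v_i, ℓ(v_i) = <v_i, a> is a linear equation in the a_j's. Collect the n equations into a matrix system V a = ℓ, where row i of V is v_i (expressed in the standard basis). Since V is invertible (lower-triangular with 1s on the diagonal, up to permutation), solve by back-substitution:
  V =
[[1, 0, 0],
 [1, 1, 0],
 [1, 1, 1]]
  V a = (2, 6, 6)
Solving gives a = (2, 4, 0).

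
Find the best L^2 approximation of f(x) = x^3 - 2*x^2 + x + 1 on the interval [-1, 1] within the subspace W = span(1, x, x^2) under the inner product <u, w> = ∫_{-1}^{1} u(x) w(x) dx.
g(x) = -2*x^2 + 8*x/5 + 1

The best approximation g ∈ W is the orthogonal projection of f onto W. Writing g = a_0 + a_1 x + a_2 x^2, the coefficients solve the normal equations G · a = b where
  G_{ij} = <φ_i, φ_j> and b_i = <f, φ_i>, with φ_0 = 1, φ_1 = x, φ_2 = x^2.
G =
  [2, 0, 2/3]
  [0, 2/3, 0]
  [2/3, 0, 2/5],
b = (2/3, 16/15, -2/15).
Solving gives a_0 = 1, a_1 = 8/5, a_2 = -2, so
  g(x) = -2*x^2 + 8*x/5 + 1.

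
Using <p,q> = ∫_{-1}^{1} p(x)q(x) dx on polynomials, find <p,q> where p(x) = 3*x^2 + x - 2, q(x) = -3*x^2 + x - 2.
<p,q> = 76/15

Expand the product: p(x)·q(x) = -9*x^4 + x^2 - 4*x + 4.
∫_{-1}^{1} of each monomial x^k gives [2/(k+1) if k even, 0 if k odd]. Integrating term-by-term (or equivalently evaluating the antiderivative F(x) = -9*x^5/5 + x^3/3 - 2*x^2 + 4*x at the endpoints):
  F(1) − F(−1) = 8/15 − (-68/15) = 76/15.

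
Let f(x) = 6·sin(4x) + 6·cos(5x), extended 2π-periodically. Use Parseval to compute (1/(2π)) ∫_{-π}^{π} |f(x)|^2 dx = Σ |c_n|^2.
Σ |c_n|^2 = 36

Expand |f|^2 and use orthogonality of {sin(nx), cos(mx)} on [-π, π]:
  ∫_{-π}^{π} sin(nx)^2 dx = π, ∫ cos(mx)^2 dx = π, and cross terms integrate to 0.
So ∫_{-π}^{π} f(x)^2 dx = 6^2 · π + 6^2 · π = (36 + 36)π.
Divide by 2π: (36 + 36)/2 = 36.
By Parseval, this equals Σ |c_n|^2.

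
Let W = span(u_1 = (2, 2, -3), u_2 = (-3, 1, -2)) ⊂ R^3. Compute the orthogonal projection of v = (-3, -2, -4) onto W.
proj_W(v) = (-757/234, 19/18, -248/117)

Set up U = [u_1 | ... | u_2] ∈ R^(3×2). The projector onto W = col(U) is P = U (U^T U)^(-1) U^T.
Compute U^T U =
  [17, 2]
  [2, 14],
and U^T v = (2, 15).
Solve U^T U · c = U^T v for the coefficients: c = (-1/117, 251/234). The projection is proj_W(v) = U c.
Check: (v - proj_W(v)) · u_1 = 0  (should be 0).
Check: (v - proj_W(v)) · u_2 = 0  (should be 0).
Result: proj_W(v) = (-757/234, 19/18, -248/117).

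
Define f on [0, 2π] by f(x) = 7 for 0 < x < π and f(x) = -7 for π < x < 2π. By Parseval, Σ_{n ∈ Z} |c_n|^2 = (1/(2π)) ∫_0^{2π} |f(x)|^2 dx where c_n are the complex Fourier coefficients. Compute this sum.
Σ |c_n|^2 = 49

Parseval equates the L^2 energy of f (normalised by 1/(2π)) with the ℓ^2 sum of its Fourier coefficients: (1/(2π)) ∫_0^{2π} |f|^2 = Σ |c_n|^2.
Compute the left side: (1/(2π)) [∫_0^π 7^2 dx + ∫_π^{2π} (-7)^2 dx] = (1/(2π)) · (49π + 49π) = (49 + 49)/2 = 49.
So Σ_{n ∈ Z} |c_n|^2 = 49.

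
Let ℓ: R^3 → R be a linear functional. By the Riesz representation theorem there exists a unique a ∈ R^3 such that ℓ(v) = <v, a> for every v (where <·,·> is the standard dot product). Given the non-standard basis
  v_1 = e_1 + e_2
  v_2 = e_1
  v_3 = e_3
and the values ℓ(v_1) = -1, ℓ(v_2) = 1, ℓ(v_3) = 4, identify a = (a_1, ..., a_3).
a = (1, -2, 4)

Write a = (a_1, ..., a_3) in the standard basis. For each basis vector v_i, ℓ(v_i) = <v_i, a> is a linear equation in the a_j's. Collect the n equations into a matrix system V a = ℓ, where row i of V is v_i (expressed in the standard basis). Since V is invertible (lower-triangular with 1s on the diagonal, up to permutation), solve by back-substitution:
  V =
[[1, 1, 0],
 [1, 0, 0],
 [0, 0, 1]]
  V a = (-1, 1, 4)
Solving gives a = (1, -2, 4).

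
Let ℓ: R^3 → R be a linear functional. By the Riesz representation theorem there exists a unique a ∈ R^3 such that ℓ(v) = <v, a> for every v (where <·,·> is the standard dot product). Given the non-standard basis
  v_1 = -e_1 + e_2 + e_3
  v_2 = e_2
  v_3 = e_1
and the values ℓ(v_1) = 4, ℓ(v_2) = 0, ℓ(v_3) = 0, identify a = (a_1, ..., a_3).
a = (0, 0, 4)

Write a = (a_1, ..., a_3) in the standard basis. For each basis vector v_i, ℓ(v_i) = <v_i, a> is a linear equation in the a_j's. Collect the n equations into a matrix system V a = ℓ, where row i of V is v_i (expressed in the standard basis). Since V is invertible (lower-triangular with 1s on the diagonal, up to permutation), solve by back-substitution:
  V =
[[-1, 1, 1],
 [0, 1, 0],
 [1, 0, 0]]
  V a = (4, 0, 0)
Solving gives a = (0, 0, 4).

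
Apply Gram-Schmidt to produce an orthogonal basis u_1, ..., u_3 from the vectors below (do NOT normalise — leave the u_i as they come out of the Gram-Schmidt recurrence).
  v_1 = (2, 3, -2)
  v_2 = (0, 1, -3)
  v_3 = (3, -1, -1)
Orthogonal basis:
  u_1 = (2, 3, -2)
  u_2 = (-18/17, -10/17, -33/17)
  u_3 = (203/89, -174/89, -58/89)

Apply the Gram-Schmidt recurrence
  u_1 = v_1
  u_i = v_i − Σ_{j<i} ((v_i · u_j) / (u_j · u_j)) · u_j.

Step by step this gives:
  u_1 = (2, 3, -2)
  u_2 = (-18/17, -10/17, -33/17)
  u_3 = (203/89, -174/89, -58/89)

Orthogonality check:
  u_2 · u_1 = 0 (should be 0)
  u_3 · u_1 = 0 (should be 0)
  u_3 · u_2 = 0 (should be 0)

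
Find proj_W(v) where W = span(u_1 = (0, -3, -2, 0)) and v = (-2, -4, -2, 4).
proj_W(v) = (0, -48/13, -32/13, 0)

Set up U = [u_1 | ... | u_1] ∈ R^(4×1). The projector onto W = col(U) is P = U (U^T U)^(-1) U^T.
Compute U^T U =
  [13],
and U^T v = (16).
Solve U^T U · c = U^T v for the coefficients: c = (16/13). The projection is proj_W(v) = U c.
Check: (v - proj_W(v)) · u_1 = 0  (should be 0).
Result: proj_W(v) = (0, -48/13, -32/13, 0).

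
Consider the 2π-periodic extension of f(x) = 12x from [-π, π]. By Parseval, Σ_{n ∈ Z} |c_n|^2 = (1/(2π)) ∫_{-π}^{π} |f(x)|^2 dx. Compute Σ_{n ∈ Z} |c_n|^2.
Σ |c_n|^2 = 48π^2

Expand and integrate term by term over [-π, π]:
  ∫ (12x)^2 dx = 144·(2π^3/3); ∫ 2·12·(0)·x dx = 0 (odd integrand); ∫ 0^2 dx = 0·2π.
So (1/(2π)) ∫_{-π}^{π} (12x)^2 dx = 144π^2/3 + 0 = 48π^2.
Parseval ⇒ Σ |c_n|^2 = 48π^2.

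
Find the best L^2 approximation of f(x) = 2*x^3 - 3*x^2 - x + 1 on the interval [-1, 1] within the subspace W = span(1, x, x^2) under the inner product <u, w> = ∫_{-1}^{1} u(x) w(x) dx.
g(x) = -3*x^2 + x/5 + 1

The best approximation g ∈ W is the orthogonal projection of f onto W. Writing g = a_0 + a_1 x + a_2 x^2, the coefficients solve the normal equations G · a = b where
  G_{ij} = <φ_i, φ_j> and b_i = <f, φ_i>, with φ_0 = 1, φ_1 = x, φ_2 = x^2.
G =
  [2, 0, 2/3]
  [0, 2/3, 0]
  [2/3, 0, 2/5],
b = (0, 2/15, -8/15).
Solving gives a_0 = 1, a_1 = 1/5, a_2 = -3, so
  g(x) = -3*x^2 + x/5 + 1.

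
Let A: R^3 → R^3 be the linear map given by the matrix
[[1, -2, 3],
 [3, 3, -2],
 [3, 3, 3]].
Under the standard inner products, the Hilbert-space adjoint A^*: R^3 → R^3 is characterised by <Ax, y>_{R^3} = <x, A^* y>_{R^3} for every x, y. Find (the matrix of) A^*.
A^* = A^T =
[[1, 3, 3],
 [-2, 3, 3],
 [3, -2, 3]]

For real matrices with standard dot products, the defining identity <Ax, y> = <x, A^* y> gives (Ax)^T y = x^T (A^*) y, i.e. x^T A^T y = x^T (A^*) y. Since this holds for all x, y, we must have A^* = A^T. Therefore
A^* =
[[1, 3, 3],
 [-2, 3, 3],
 [3, -2, 3]].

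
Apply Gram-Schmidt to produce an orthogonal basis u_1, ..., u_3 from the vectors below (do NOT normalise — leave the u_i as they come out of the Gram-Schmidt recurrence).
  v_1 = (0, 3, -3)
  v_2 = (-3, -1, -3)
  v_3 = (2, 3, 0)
Orthogonal basis:
  u_1 = (0, 3, -3)
  u_2 = (-3, -2, -2)
  u_3 = (-2/17, 3/34, 3/34)

Apply the Gram-Schmidt recurrence
  u_1 = v_1
  u_i = v_i − Σ_{j<i} ((v_i · u_j) / (u_j · u_j)) · u_j.

Step by step this gives:
  u_1 = (0, 3, -3)
  u_2 = (-3, -2, -2)
  u_3 = (-2/17, 3/34, 3/34)

Orthogonality check:
  u_2 · u_1 = 0 (should be 0)
  u_3 · u_1 = 0 (should be 0)
  u_3 · u_2 = 0 (should be 0)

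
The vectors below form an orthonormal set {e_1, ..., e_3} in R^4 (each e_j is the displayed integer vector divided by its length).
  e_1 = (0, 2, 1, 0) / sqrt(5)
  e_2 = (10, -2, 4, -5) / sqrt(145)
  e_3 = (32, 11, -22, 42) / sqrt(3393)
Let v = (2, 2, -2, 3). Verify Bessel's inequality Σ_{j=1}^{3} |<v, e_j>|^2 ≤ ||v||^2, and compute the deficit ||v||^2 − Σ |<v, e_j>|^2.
Σ |<v, e_j>|^2 = 2393/117; ||v||^2 = 21; deficit = 64/117

Write each e_j = u_j / sqrt(<u_j, u_j>) where u_j is the displayed integer vector. Then <v, e_j> = <v, u_j> / sqrt(<u_j, u_j>), so |<v, e_j>|^2 = <v, u_j>^2 / <u_j, u_j>.
Coefficients: <v, e_1> = 2/sqrt(5), <v, e_2> = -7/sqrt(145), <v, e_3> = 256/sqrt(3393).
Square and sum: Σ |<v, e_j>|^2 = 2393/117.
Compute ||v||^2 = v·v = 21.
Deficit = 21 − 2393/117 = 64/117 ≥ 0, confirming Bessel's inequality. (The deficit equals ||v − Σ <v,e_j> e_j||^2, the squared distance from v to span{e_j}.)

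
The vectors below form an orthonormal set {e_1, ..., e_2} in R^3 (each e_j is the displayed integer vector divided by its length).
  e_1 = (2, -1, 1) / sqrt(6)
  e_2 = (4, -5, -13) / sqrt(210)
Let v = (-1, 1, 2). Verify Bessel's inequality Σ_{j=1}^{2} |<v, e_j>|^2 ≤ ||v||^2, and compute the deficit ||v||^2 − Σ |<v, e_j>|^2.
Σ |<v, e_j>|^2 = 6; ||v||^2 = 6; deficit = 0

Write each e_j = u_j / sqrt(<u_j, u_j>) where u_j is the displayed integer vector. Then <v, e_j> = <v, u_j> / sqrt(<u_j, u_j>), so |<v, e_j>|^2 = <v, u_j>^2 / <u_j, u_j>.
Coefficients: <v, e_1> = -1/sqrt(6), <v, e_2> = -35/sqrt(210).
Square and sum: Σ |<v, e_j>|^2 = 6.
Compute ||v||^2 = v·v = 6.
Deficit = 6 − 6 = 0 ≥ 0, confirming Bessel's inequality. (The deficit equals ||v − Σ <v,e_j> e_j||^2, the squared distance from v to span{e_j}.)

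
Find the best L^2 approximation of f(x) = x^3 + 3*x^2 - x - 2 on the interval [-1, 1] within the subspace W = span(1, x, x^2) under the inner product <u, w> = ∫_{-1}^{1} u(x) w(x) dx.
g(x) = 3*x^2 - 2*x/5 - 2

The best approximation g ∈ W is the orthogonal projection of f onto W. Writing g = a_0 + a_1 x + a_2 x^2, the coefficients solve the normal equations G · a = b where
  G_{ij} = <φ_i, φ_j> and b_i = <f, φ_i>, with φ_0 = 1, φ_1 = x, φ_2 = x^2.
G =
  [2, 0, 2/3]
  [0, 2/3, 0]
  [2/3, 0, 2/5],
b = (-2, -4/15, -2/15).
Solving gives a_0 = -2, a_1 = -2/5, a_2 = 3, so
  g(x) = 3*x^2 - 2*x/5 - 2.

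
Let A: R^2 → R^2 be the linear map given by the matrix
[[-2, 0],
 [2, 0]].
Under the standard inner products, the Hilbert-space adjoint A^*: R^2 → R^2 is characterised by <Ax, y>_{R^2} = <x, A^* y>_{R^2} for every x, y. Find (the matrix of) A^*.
A^* = A^T =
[[-2, 2],
 [0, 0]]

For real matrices with standard dot products, the defining identity <Ax, y> = <x, A^* y> gives (Ax)^T y = x^T (A^*) y, i.e. x^T A^T y = x^T (A^*) y. Since this holds for all x, y, we must have A^* = A^T. Therefore
A^* =
[[-2, 2],
 [0, 0]].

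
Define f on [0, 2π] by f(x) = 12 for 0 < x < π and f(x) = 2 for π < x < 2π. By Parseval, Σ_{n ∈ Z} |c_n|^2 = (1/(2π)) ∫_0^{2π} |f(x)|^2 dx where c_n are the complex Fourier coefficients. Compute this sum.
Σ |c_n|^2 = 74

Parseval equates the L^2 energy of f (normalised by 1/(2π)) with the ℓ^2 sum of its Fourier coefficients: (1/(2π)) ∫_0^{2π} |f|^2 = Σ |c_n|^2.
Compute the left side: (1/(2π)) [∫_0^π 12^2 dx + ∫_π^{2π} 2^2 dx] = (1/(2π)) · (144π + 4π) = (144 + 4)/2 = 74.
So Σ_{n ∈ Z} |c_n|^2 = 74.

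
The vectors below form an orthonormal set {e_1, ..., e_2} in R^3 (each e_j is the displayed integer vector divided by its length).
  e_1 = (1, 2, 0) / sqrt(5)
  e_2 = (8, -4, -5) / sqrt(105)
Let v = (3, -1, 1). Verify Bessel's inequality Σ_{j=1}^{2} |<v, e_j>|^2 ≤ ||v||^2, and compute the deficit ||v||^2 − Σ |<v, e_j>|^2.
Σ |<v, e_j>|^2 = 110/21; ||v||^2 = 11; deficit = 121/21

Write each e_j = u_j / sqrt(<u_j, u_j>) where u_j is the displayed integer vector. Then <v, e_j> = <v, u_j> / sqrt(<u_j, u_j>), so |<v, e_j>|^2 = <v, u_j>^2 / <u_j, u_j>.
Coefficients: <v, e_1> = 1/sqrt(5), <v, e_2> = 23/sqrt(105).
Square and sum: Σ |<v, e_j>|^2 = 110/21.
Compute ||v||^2 = v·v = 11.
Deficit = 11 − 110/21 = 121/21 ≥ 0, confirming Bessel's inequality. (The deficit equals ||v − Σ <v,e_j> e_j||^2, the squared distance from v to span{e_j}.)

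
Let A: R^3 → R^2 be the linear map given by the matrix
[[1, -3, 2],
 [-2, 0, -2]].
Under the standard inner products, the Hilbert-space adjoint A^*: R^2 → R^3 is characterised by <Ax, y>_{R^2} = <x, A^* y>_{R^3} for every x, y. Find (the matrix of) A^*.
A^* = A^T =
[[1, -2],
 [-3, 0],
 [2, -2]]

For real matrices with standard dot products, the defining identity <Ax, y> = <x, A^* y> gives (Ax)^T y = x^T (A^*) y, i.e. x^T A^T y = x^T (A^*) y. Since this holds for all x, y, we must have A^* = A^T. Therefore
A^* =
[[1, -2],
 [-3, 0],
 [2, -2]].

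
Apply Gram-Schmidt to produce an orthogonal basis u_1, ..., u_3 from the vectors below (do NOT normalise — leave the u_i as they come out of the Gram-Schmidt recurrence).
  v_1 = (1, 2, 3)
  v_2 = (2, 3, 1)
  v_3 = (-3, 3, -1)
Orthogonal basis:
  u_1 = (1, 2, 3)
  u_2 = (17/14, 10/7, -19/14)
  u_3 = (-259/75, 37/15, -37/75)

Apply the Gram-Schmidt recurrence
  u_1 = v_1
  u_i = v_i − Σ_{j<i} ((v_i · u_j) / (u_j · u_j)) · u_j.

Step by step this gives:
  u_1 = (1, 2, 3)
  u_2 = (17/14, 10/7, -19/14)
  u_3 = (-259/75, 37/15, -37/75)

Orthogonality check:
  u_2 · u_1 = 0 (should be 0)
  u_3 · u_1 = 0 (should be 0)
  u_3 · u_2 = 0 (should be 0)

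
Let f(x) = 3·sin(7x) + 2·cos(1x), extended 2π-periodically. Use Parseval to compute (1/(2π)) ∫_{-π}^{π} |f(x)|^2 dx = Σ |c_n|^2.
Σ |c_n|^2 = 13/2

Expand |f|^2 and use orthogonality of {sin(nx), cos(mx)} on [-π, π]:
  ∫_{-π}^{π} sin(nx)^2 dx = π, ∫ cos(mx)^2 dx = π, and cross terms integrate to 0.
So ∫_{-π}^{π} f(x)^2 dx = 3^2 · π + 2^2 · π = (9 + 4)π.
Divide by 2π: (9 + 4)/2 = 13/2.
By Parseval, this equals Σ |c_n|^2.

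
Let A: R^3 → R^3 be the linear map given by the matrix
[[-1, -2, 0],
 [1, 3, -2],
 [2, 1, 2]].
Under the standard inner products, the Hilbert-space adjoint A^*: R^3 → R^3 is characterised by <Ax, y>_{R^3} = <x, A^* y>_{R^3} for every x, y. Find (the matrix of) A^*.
A^* = A^T =
[[-1, 1, 2],
 [-2, 3, 1],
 [0, -2, 2]]

For real matrices with standard dot products, the defining identity <Ax, y> = <x, A^* y> gives (Ax)^T y = x^T (A^*) y, i.e. x^T A^T y = x^T (A^*) y. Since this holds for all x, y, we must have A^* = A^T. Therefore
A^* =
[[-1, 1, 2],
 [-2, 3, 1],
 [0, -2, 2]].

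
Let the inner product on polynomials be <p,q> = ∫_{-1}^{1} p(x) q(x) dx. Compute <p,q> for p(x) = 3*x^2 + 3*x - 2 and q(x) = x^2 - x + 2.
<p,q> = -92/15

Expand the product: p(x)·q(x) = 3*x^4 + x^2 + 8*x - 4.
∫_{-1}^{1} of each monomial x^k gives [2/(k+1) if k even, 0 if k odd]. Integrating term-by-term (or equivalently evaluating the antiderivative F(x) = 3*x^5/5 + x^3/3 + 4*x^2 - 4*x at the endpoints):
  F(1) − F(−1) = 14/15 − (106/15) = -92/15.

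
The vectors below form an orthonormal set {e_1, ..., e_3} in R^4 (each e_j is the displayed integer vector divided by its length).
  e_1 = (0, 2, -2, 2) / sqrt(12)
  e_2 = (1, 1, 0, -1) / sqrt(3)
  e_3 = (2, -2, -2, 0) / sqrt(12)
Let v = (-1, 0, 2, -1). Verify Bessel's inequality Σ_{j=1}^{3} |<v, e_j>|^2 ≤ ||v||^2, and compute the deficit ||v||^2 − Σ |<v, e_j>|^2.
Σ |<v, e_j>|^2 = 6; ||v||^2 = 6; deficit = 0

Write each e_j = u_j / sqrt(<u_j, u_j>) where u_j is the displayed integer vector. Then <v, e_j> = <v, u_j> / sqrt(<u_j, u_j>), so |<v, e_j>|^2 = <v, u_j>^2 / <u_j, u_j>.
Coefficients: <v, e_1> = -6/sqrt(12), <v, e_2> = 0/sqrt(3), <v, e_3> = -6/sqrt(12).
Square and sum: Σ |<v, e_j>|^2 = 6.
Compute ||v||^2 = v·v = 6.
Deficit = 6 − 6 = 0 ≥ 0, confirming Bessel's inequality. (The deficit equals ||v − Σ <v,e_j> e_j||^2, the squared distance from v to span{e_j}.)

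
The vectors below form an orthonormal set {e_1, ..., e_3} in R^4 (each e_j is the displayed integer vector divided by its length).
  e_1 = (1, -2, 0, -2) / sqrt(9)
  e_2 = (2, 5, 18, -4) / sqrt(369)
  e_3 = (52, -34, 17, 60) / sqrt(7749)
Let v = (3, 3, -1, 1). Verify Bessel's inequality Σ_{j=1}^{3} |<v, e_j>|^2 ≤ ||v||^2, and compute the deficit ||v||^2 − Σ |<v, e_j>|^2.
Σ |<v, e_j>|^2 = 755/189; ||v||^2 = 20; deficit = 3025/189

Write each e_j = u_j / sqrt(<u_j, u_j>) where u_j is the displayed integer vector. Then <v, e_j> = <v, u_j> / sqrt(<u_j, u_j>), so |<v, e_j>|^2 = <v, u_j>^2 / <u_j, u_j>.
Coefficients: <v, e_1> = -5/sqrt(9), <v, e_2> = -1/sqrt(369), <v, e_3> = 97/sqrt(7749).
Square and sum: Σ |<v, e_j>|^2 = 755/189.
Compute ||v||^2 = v·v = 20.
Deficit = 20 − 755/189 = 3025/189 ≥ 0, confirming Bessel's inequality. (The deficit equals ||v − Σ <v,e_j> e_j||^2, the squared distance from v to span{e_j}.)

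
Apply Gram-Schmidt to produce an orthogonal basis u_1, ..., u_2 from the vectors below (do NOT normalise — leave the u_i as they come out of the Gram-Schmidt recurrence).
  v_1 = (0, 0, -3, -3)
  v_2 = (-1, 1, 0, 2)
Orthogonal basis:
  u_1 = (0, 0, -3, -3)
  u_2 = (-1, 1, -1, 1)

Apply the Gram-Schmidt recurrence
  u_1 = v_1
  u_i = v_i − Σ_{j<i} ((v_i · u_j) / (u_j · u_j)) · u_j.

Step by step this gives:
  u_1 = (0, 0, -3, -3)
  u_2 = (-1, 1, -1, 1)

Orthogonality check:
  u_2 · u_1 = 0 (should be 0)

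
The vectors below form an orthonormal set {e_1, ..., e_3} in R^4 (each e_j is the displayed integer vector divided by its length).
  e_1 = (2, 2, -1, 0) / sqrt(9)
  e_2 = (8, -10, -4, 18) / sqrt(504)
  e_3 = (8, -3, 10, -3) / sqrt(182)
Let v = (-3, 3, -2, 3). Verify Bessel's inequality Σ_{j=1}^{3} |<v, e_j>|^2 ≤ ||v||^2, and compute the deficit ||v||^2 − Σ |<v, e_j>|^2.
Σ |<v, e_j>|^2 = 282/13; ||v||^2 = 31; deficit = 121/13

Write each e_j = u_j / sqrt(<u_j, u_j>) where u_j is the displayed integer vector. Then <v, e_j> = <v, u_j> / sqrt(<u_j, u_j>), so |<v, e_j>|^2 = <v, u_j>^2 / <u_j, u_j>.
Coefficients: <v, e_1> = 2/sqrt(9), <v, e_2> = 8/sqrt(504), <v, e_3> = -62/sqrt(182).
Square and sum: Σ |<v, e_j>|^2 = 282/13.
Compute ||v||^2 = v·v = 31.
Deficit = 31 − 282/13 = 121/13 ≥ 0, confirming Bessel's inequality. (The deficit equals ||v − Σ <v,e_j> e_j||^2, the squared distance from v to span{e_j}.)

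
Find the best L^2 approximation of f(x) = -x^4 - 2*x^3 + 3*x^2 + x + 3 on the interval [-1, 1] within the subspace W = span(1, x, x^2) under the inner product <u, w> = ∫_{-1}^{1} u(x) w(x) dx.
g(x) = 15*x^2/7 - x/5 + 108/35

The best approximation g ∈ W is the orthogonal projection of f onto W. Writing g = a_0 + a_1 x + a_2 x^2, the coefficients solve the normal equations G · a = b where
  G_{ij} = <φ_i, φ_j> and b_i = <f, φ_i>, with φ_0 = 1, φ_1 = x, φ_2 = x^2.
G =
  [2, 0, 2/3]
  [0, 2/3, 0]
  [2/3, 0, 2/5],
b = (38/5, -2/15, 102/35).
Solving gives a_0 = 108/35, a_1 = -1/5, a_2 = 15/7, so
  g(x) = 15*x^2/7 - x/5 + 108/35.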